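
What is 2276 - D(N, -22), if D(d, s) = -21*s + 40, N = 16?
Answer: 1774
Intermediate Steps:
D(d, s) = 40 - 21*s
2276 - D(N, -22) = 2276 - (40 - 21*(-22)) = 2276 - (40 + 462) = 2276 - 1*502 = 2276 - 502 = 1774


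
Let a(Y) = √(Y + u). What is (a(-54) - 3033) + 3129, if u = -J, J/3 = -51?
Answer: 96 + 3*√11 ≈ 105.95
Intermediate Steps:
J = -153 (J = 3*(-51) = -153)
u = 153 (u = -1*(-153) = 153)
a(Y) = √(153 + Y) (a(Y) = √(Y + 153) = √(153 + Y))
(a(-54) - 3033) + 3129 = (√(153 - 54) - 3033) + 3129 = (√99 - 3033) + 3129 = (3*√11 - 3033) + 3129 = (-3033 + 3*√11) + 3129 = 96 + 3*√11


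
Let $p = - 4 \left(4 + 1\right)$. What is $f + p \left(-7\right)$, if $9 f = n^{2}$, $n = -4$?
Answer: $\frac{1276}{9} \approx 141.78$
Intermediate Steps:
$f = \frac{16}{9}$ ($f = \frac{\left(-4\right)^{2}}{9} = \frac{1}{9} \cdot 16 = \frac{16}{9} \approx 1.7778$)
$p = -20$ ($p = \left(-4\right) 5 = -20$)
$f + p \left(-7\right) = \frac{16}{9} - -140 = \frac{16}{9} + 140 = \frac{1276}{9}$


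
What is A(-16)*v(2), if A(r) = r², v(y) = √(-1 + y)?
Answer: 256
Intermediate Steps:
A(-16)*v(2) = (-16)²*√(-1 + 2) = 256*√1 = 256*1 = 256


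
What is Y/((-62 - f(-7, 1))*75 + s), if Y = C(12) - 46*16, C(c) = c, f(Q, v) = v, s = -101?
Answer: 362/2413 ≈ 0.15002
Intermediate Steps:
Y = -724 (Y = 12 - 46*16 = 12 - 736 = -724)
Y/((-62 - f(-7, 1))*75 + s) = -724/((-62 - 1*1)*75 - 101) = -724/((-62 - 1)*75 - 101) = -724/(-63*75 - 101) = -724/(-4725 - 101) = -724/(-4826) = -724*(-1/4826) = 362/2413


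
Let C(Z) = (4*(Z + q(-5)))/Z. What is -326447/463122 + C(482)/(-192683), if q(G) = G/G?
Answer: -1378139737763/1955073859506 ≈ -0.70490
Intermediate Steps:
q(G) = 1
C(Z) = (4 + 4*Z)/Z (C(Z) = (4*(Z + 1))/Z = (4*(1 + Z))/Z = (4 + 4*Z)/Z)
-326447/463122 + C(482)/(-192683) = -326447/463122 + (4 + 4/482)/(-192683) = -326447*1/463122 + (4 + 4*(1/482))*(-1/192683) = -29677/42102 + (4 + 2/241)*(-1/192683) = -29677/42102 + (966/241)*(-1/192683) = -29677/42102 - 966/46436603 = -1378139737763/1955073859506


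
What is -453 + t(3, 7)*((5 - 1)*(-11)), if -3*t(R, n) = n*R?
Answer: -145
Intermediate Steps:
t(R, n) = -R*n/3 (t(R, n) = -n*R/3 = -R*n/3)
-453 + t(3, 7)*((5 - 1)*(-11)) = -453 + (-1/3*3*7)*((5 - 1)*(-11)) = -453 - 28*(-11) = -453 - 7*(-44) = -453 + 308 = -145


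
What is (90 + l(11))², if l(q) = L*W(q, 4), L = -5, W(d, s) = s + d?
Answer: 225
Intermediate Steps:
W(d, s) = d + s
l(q) = -20 - 5*q (l(q) = -5*(q + 4) = -5*(4 + q) = -20 - 5*q)
(90 + l(11))² = (90 + (-20 - 5*11))² = (90 + (-20 - 55))² = (90 - 75)² = 15² = 225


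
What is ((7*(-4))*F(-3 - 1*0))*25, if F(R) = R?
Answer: 2100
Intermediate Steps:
((7*(-4))*F(-3 - 1*0))*25 = ((7*(-4))*(-3 - 1*0))*25 = -28*(-3 + 0)*25 = -28*(-3)*25 = 84*25 = 2100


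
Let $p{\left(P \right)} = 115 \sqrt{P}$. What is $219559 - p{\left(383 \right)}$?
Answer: $219559 - 115 \sqrt{383} \approx 2.1731 \cdot 10^{5}$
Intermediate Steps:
$219559 - p{\left(383 \right)} = 219559 - 115 \sqrt{383}$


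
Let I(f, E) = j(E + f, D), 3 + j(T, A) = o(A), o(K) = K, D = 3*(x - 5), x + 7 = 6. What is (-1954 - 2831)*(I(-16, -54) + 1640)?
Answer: -7746915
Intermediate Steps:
x = -1 (x = -7 + 6 = -1)
D = -18 (D = 3*(-1 - 5) = 3*(-6) = -18)
j(T, A) = -3 + A
I(f, E) = -21 (I(f, E) = -3 - 18 = -21)
(-1954 - 2831)*(I(-16, -54) + 1640) = (-1954 - 2831)*(-21 + 1640) = -4785*1619 = -7746915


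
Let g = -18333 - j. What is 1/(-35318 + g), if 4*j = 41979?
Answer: -4/256583 ≈ -1.5589e-5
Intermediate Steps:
j = 41979/4 (j = (¼)*41979 = 41979/4 ≈ 10495.)
g = -115311/4 (g = -18333 - 1*41979/4 = -18333 - 41979/4 = -115311/4 ≈ -28828.)
1/(-35318 + g) = 1/(-35318 - 115311/4) = 1/(-256583/4) = -4/256583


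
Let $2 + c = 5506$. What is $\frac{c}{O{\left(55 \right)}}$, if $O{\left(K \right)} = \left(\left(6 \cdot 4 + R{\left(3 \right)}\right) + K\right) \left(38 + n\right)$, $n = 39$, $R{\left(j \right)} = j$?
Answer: $\frac{2752}{3157} \approx 0.87171$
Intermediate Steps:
$c = 5504$ ($c = -2 + 5506 = 5504$)
$O{\left(K \right)} = 2079 + 77 K$ ($O{\left(K \right)} = \left(\left(6 \cdot 4 + 3\right) + K\right) \left(38 + 39\right) = \left(\left(24 + 3\right) + K\right) 77 = \left(27 + K\right) 77 = 2079 + 77 K$)
$\frac{c}{O{\left(55 \right)}} = \frac{5504}{2079 + 77 \cdot 55} = \frac{5504}{2079 + 4235} = \frac{5504}{6314} = 5504 \cdot \frac{1}{6314} = \frac{2752}{3157}$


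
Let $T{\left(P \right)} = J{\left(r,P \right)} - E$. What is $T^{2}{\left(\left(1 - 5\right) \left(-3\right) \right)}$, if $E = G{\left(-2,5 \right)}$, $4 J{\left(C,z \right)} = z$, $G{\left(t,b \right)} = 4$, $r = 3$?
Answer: $1$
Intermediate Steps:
$J{\left(C,z \right)} = \frac{z}{4}$
$E = 4$
$T{\left(P \right)} = -4 + \frac{P}{4}$ ($T{\left(P \right)} = \frac{P}{4} - 4 = -4 + \frac{P}{4}$)
$T^{2}{\left(\left(1 - 5\right) \left(-3\right) \right)} = \left(-4 + \frac{\left(1 - 5\right) \left(-3\right)}{4}\right)^{2} = \left(-4 + \frac{\left(-4\right) \left(-3\right)}{4}\right)^{2} = \left(-4 + \frac{1}{4} \cdot 12\right)^{2} = \left(-4 + 3\right)^{2} = \left(-1\right)^{2} = 1$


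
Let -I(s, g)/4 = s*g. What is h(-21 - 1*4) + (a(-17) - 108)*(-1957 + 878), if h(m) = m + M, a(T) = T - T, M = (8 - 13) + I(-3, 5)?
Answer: 116562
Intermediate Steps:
I(s, g) = -4*g*s (I(s, g) = -4*s*g = -4*g*s)
M = 55 (M = (8 - 13) - 4*5*(-3) = -5 + 60 = 55)
a(T) = 0
h(m) = 55 + m (h(m) = m + 55 = 55 + m)
h(-21 - 1*4) + (a(-17) - 108)*(-1957 + 878) = (55 + (-21 - 1*4)) + (0 - 108)*(-1957 + 878) = (55 + (-21 - 4)) - 108*(-1079) = (55 - 25) + 116532 = 30 + 116532 = 116562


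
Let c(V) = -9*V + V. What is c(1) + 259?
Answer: 251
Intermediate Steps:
c(V) = -8*V
c(1) + 259 = -8*1 + 259 = -8 + 259 = 251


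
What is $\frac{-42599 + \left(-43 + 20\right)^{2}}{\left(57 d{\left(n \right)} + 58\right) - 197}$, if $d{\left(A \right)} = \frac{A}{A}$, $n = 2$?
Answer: $\frac{21035}{41} \approx 513.05$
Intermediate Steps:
$d{\left(A \right)} = 1$
$\frac{-42599 + \left(-43 + 20\right)^{2}}{\left(57 d{\left(n \right)} + 58\right) - 197} = \frac{-42599 + \left(-43 + 20\right)^{2}}{\left(57 \cdot 1 + 58\right) - 197} = \frac{-42599 + \left(-23\right)^{2}}{\left(57 + 58\right) - 197} = \frac{-42599 + 529}{115 - 197} = - \frac{42070}{-82} = \left(-42070\right) \left(- \frac{1}{82}\right) = \frac{21035}{41}$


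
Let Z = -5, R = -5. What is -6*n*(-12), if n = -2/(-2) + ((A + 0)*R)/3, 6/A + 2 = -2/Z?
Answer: 522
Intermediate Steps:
A = -15/4 (A = 6/(-2 - 2/(-5)) = 6/(-2 - 2*(-⅕)) = 6/(-2 + ⅖) = 6/(-8/5) = 6*(-5/8) = -15/4 ≈ -3.7500)
n = 29/4 (n = -2/(-2) + ((-15/4 + 0)*(-5))/3 = -2*(-½) - 15/4*(-5)*(⅓) = 1 + (75/4)*(⅓) = 1 + 25/4 = 29/4 ≈ 7.2500)
-6*n*(-12) = -6*29/4*(-12) = -87/2*(-12) = 522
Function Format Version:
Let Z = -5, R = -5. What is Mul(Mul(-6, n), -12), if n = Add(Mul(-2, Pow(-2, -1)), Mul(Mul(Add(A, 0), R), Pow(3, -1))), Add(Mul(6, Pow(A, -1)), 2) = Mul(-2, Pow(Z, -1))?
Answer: 522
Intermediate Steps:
A = Rational(-15, 4) (A = Mul(6, Pow(Add(-2, Mul(-2, Pow(-5, -1))), -1)) = Mul(6, Pow(Add(-2, Mul(-2, Rational(-1, 5))), -1)) = Mul(6, Pow(Add(-2, Rational(2, 5)), -1)) = Mul(6, Pow(Rational(-8, 5), -1)) = Mul(6, Rational(-5, 8)) = Rational(-15, 4) ≈ -3.7500)
n = Rational(29, 4) (n = Add(Mul(-2, Pow(-2, -1)), Mul(Mul(Add(Rational(-15, 4), 0), -5), Pow(3, -1))) = Add(Mul(-2, Rational(-1, 2)), Mul(Mul(Rational(-15, 4), -5), Rational(1, 3))) = Add(1, Mul(Rational(75, 4), Rational(1, 3))) = Add(1, Rational(25, 4)) = Rational(29, 4) ≈ 7.2500)
Mul(Mul(-6, n), -12) = Mul(Mul(-6, Rational(29, 4)), -12) = Mul(Rational(-87, 2), -12) = 522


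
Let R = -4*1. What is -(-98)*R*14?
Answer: -5488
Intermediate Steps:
R = -4
-(-98)*R*14 = -(-98)*(-4)*14 = -14*28*14 = -392*14 = -5488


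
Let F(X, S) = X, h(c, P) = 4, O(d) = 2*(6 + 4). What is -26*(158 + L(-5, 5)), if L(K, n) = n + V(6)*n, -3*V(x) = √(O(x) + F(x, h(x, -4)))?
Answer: -4238 + 130*√26/3 ≈ -4017.0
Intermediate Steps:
O(d) = 20 (O(d) = 2*10 = 20)
V(x) = -√(20 + x)/3
L(K, n) = n - n*√26/3 (L(K, n) = n + (-√(20 + 6)/3)*n = n + (-√26/3)*n = n - n*√26/3)
-26*(158 + L(-5, 5)) = -26*(158 + (⅓)*5*(3 - √26)) = -26*(158 + (5 - 5*√26/3)) = -26*(163 - 5*√26/3) = -4238 + 130*√26/3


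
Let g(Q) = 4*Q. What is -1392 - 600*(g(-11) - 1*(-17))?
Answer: 14808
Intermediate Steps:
-1392 - 600*(g(-11) - 1*(-17)) = -1392 - 600*(4*(-11) - 1*(-17)) = -1392 - 600*(-44 + 17) = -1392 - 600*(-27) = -1392 + 16200 = 14808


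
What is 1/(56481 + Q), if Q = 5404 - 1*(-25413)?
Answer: 1/87298 ≈ 1.1455e-5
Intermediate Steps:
Q = 30817 (Q = 5404 + 25413 = 30817)
1/(56481 + Q) = 1/(56481 + 30817) = 1/87298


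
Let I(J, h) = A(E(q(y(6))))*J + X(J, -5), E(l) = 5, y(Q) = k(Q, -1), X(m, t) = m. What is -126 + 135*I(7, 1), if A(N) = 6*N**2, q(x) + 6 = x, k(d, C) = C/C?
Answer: 142569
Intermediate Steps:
k(d, C) = 1
y(Q) = 1
q(x) = -6 + x
I(J, h) = 151*J (I(J, h) = (6*5**2)*J + J = (6*25)*J + J = 150*J + J = 151*J)
-126 + 135*I(7, 1) = -126 + 135*(151*7) = -126 + 135*1057 = -126 + 142695 = 142569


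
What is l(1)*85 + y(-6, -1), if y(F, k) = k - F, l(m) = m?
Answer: 90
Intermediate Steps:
l(1)*85 + y(-6, -1) = 1*85 + (-1 - 1*(-6)) = 85 + (-1 + 6) = 85 + 5 = 90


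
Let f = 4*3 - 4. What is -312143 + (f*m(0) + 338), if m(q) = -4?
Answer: -311837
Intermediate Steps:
f = 8 (f = 12 - 4 = 8)
-312143 + (f*m(0) + 338) = -312143 + (8*(-4) + 338) = -312143 + (-32 + 338) = -312143 + 306 = -311837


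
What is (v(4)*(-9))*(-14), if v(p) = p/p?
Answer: 126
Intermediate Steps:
v(p) = 1
(v(4)*(-9))*(-14) = (1*(-9))*(-14) = -9*(-14) = 126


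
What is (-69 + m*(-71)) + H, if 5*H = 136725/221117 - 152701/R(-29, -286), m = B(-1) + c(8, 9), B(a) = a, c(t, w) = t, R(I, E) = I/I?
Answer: -34390411402/1105585 ≈ -31106.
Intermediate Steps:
R(I, E) = 1
m = 7 (m = -1 + 8 = 7)
H = -33764650292/1105585 (H = (136725/221117 - 152701/1)/5 = (136725*(1/221117) - 152701*1)/5 = (136725/221117 - 152701)/5 = (⅕)*(-33764650292/221117) = -33764650292/1105585 ≈ -30540.)
(-69 + m*(-71)) + H = (-69 + 7*(-71)) - 33764650292/1105585 = (-69 - 497) - 33764650292/1105585 = -566 - 33764650292/1105585 = -34390411402/1105585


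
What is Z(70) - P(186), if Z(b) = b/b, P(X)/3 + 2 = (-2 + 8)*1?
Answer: -11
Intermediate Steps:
P(X) = 12 (P(X) = -6 + 3*((-2 + 8)*1) = -6 + 3*(6*1) = -6 + 3*6 = -6 + 18 = 12)
Z(b) = 1
Z(70) - P(186) = 1 - 1*12 = 1 - 12 = -11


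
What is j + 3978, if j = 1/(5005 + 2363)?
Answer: 29309905/7368 ≈ 3978.0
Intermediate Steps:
j = 1/7368 ≈ 0.00013572
j + 3978 = 1/7368 + 3978 = 29309905/7368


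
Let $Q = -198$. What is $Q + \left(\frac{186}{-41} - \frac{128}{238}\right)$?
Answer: $- \frac{990800}{4879} \approx -203.07$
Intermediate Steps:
$Q + \left(\frac{186}{-41} - \frac{128}{238}\right) = -198 + \left(\frac{186}{-41} - \frac{128}{238}\right) = -198 + \left(186 \left(- \frac{1}{41}\right) - \frac{64}{119}\right) = -198 - \frac{24758}{4879} = - \frac{990800}{4879}$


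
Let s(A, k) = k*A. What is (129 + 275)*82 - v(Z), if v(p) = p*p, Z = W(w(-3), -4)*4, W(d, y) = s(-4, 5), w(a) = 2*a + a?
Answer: 26728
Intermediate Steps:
w(a) = 3*a
s(A, k) = A*k
W(d, y) = -20 (W(d, y) = -4*5 = -20)
Z = -80 (Z = -20*4 = -80)
v(p) = p²
(129 + 275)*82 - v(Z) = (129 + 275)*82 - 1*(-80)² = 404*82 - 1*6400 = 33128 - 6400 = 26728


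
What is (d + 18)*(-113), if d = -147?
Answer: 14577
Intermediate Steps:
(d + 18)*(-113) = (-147 + 18)*(-113) = -129*(-113) = 14577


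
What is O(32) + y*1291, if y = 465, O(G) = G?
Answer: 600347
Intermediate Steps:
O(32) + y*1291 = 32 + 465*1291 = 32 + 600315 = 600347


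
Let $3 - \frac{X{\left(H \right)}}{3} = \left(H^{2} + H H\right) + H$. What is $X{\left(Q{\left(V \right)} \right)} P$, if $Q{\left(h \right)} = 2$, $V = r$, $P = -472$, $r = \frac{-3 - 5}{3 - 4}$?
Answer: $9912$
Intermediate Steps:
$r = 8$ ($r = - \frac{8}{-1} = \left(-8\right) \left(-1\right) = 8$)
$V = 8$
$X{\left(H \right)} = 9 - 6 H^{2} - 3 H$ ($X{\left(H \right)} = 9 - 3 \left(\left(H^{2} + H H\right) + H\right) = 9 - 3 \left(\left(H^{2} + H^{2}\right) + H\right) = 9 - 3 \left(2 H^{2} + H\right) = 9 - 3 \left(H + 2 H^{2}\right) = 9 - \left(3 H + 6 H^{2}\right) = 9 - 6 H^{2} - 3 H$)
$X{\left(Q{\left(V \right)} \right)} P = \left(9 - 6 \cdot 2^{2} - 6\right) \left(-472\right) = \left(9 - 24 - 6\right) \left(-472\right) = \left(-21\right) \left(-472\right) = 9912$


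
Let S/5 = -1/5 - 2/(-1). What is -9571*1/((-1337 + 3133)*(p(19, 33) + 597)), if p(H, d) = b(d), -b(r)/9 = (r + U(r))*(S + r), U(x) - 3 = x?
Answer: 9571/45771060 ≈ 0.00020911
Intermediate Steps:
U(x) = 3 + x
S = 9 (S = 5*(-1/5 - 2/(-1)) = 5*(-1*⅕ - 2*(-1)) = 5*(-⅕ + 2) = 5*(9/5) = 9)
b(r) = -9*(3 + 2*r)*(9 + r) (b(r) = -9*(r + (3 + r))*(9 + r) = -9*(3 + 2*r)*(9 + r))
p(H, d) = -243 - 189*d - 18*d²
-9571*1/((-1337 + 3133)*(p(19, 33) + 597)) = -9571*1/((-1337 + 3133)*((-243 - 189*33 - 18*33²) + 597)) = -9571*1/(1796*((-243 - 6237 - 18*1089) + 597)) = -9571*1/(1796*((-243 - 6237 - 19602) + 597)) = -9571*1/(1796*(-26082 + 597)) = -9571/((-25485*1796)) = -9571/(-45771060) = -9571*(-1/45771060) = 9571/45771060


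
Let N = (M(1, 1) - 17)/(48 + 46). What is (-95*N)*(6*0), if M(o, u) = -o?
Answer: 0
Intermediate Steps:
N = -9/47 (N = (-1*1 - 17)/(48 + 46) = (-1 - 17)/94 = -18*1/94 = -9/47 ≈ -0.19149)
(-95*N)*(6*0) = (-95*(-9/47))*(6*0) = (855/47)*0 = 0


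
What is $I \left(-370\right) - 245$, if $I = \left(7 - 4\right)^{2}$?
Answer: $-3575$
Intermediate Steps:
$I = 9$ ($I = 3^{2} = 9$)
$I \left(-370\right) - 245 = 9 \left(-370\right) - 245 = -3330 - 245 = -3575$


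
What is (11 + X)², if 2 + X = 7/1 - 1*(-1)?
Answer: 289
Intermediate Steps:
X = 6 (X = -2 + (7/1 - 1*(-1)) = -2 + (7*1 + 1) = -2 + (7 + 1) = -2 + 8 = 6)
(11 + X)² = (11 + 6)² = 17² = 289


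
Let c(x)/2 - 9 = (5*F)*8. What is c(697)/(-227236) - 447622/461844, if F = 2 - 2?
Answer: -6357759124/6559223949 ≈ -0.96929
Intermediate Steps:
F = 0
c(x) = 18 (c(x) = 18 + 2*((5*0)*8) = 18 + 2*(0*8) = 18 + 2*0 = 18 + 0 = 18)
c(697)/(-227236) - 447622/461844 = 18/(-227236) - 447622/461844 = 18*(-1/227236) - 447622*1/461844 = -9/113618 - 223811/230922 = -6357759124/6559223949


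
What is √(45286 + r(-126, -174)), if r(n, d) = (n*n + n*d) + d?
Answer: 4*√5182 ≈ 287.94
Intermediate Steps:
r(n, d) = d + n² + d*n (r(n, d) = (n² + d*n) + d = d + n² + d*n)
√(45286 + r(-126, -174)) = √(45286 + (-174 + (-126)² - 174*(-126))) = √(45286 + (-174 + 15876 + 21924)) = √(45286 + 37626) = √82912 = 4*√5182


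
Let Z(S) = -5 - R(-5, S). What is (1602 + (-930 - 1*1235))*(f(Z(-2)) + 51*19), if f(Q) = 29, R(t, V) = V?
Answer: -561874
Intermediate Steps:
Z(S) = -5 - S
(1602 + (-930 - 1*1235))*(f(Z(-2)) + 51*19) = (1602 + (-930 - 1*1235))*(29 + 51*19) = (1602 + (-930 - 1235))*(29 + 969) = (1602 - 2165)*998 = -563*998 = -561874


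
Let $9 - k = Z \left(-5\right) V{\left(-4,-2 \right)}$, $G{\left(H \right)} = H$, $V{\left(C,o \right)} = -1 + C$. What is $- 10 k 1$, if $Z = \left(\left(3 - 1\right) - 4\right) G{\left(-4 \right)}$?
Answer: $1910$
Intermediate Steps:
$Z = 8$ ($Z = \left(\left(3 - 1\right) - 4\right) \left(-4\right) = \left(2 - 4\right) \left(-4\right) = \left(-2\right) \left(-4\right) = 8$)
$k = -191$ ($k = 9 - 8 \left(-5\right) \left(-1 - 4\right) = 9 - \left(-40\right) \left(-5\right) = 9 - 200 = -191$)
$- 10 k 1 = \left(-10\right) \left(-191\right) 1 = 1910 \cdot 1 = 1910$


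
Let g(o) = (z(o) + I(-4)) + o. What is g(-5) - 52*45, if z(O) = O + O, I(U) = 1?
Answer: -2354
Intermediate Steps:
z(O) = 2*O
g(o) = 1 + 3*o (g(o) = (2*o + 1) + o = (1 + 2*o) + o = 1 + 3*o)
g(-5) - 52*45 = (1 + 3*(-5)) - 52*45 = (1 - 15) - 2340 = -14 - 2340 = -2354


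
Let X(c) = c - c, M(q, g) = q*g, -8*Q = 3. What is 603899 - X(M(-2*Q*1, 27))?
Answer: 603899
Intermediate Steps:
Q = -3/8 (Q = -⅛*3 = -3/8 ≈ -0.37500)
M(q, g) = g*q
X(c) = 0
603899 - X(M(-2*Q*1, 27)) = 603899 - 1*0 = 603899 + 0 = 603899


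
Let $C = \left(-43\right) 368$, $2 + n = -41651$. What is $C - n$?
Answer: $25829$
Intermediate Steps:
$n = -41653$ ($n = -2 - 41651 = -41653$)
$C = -15824$
$C - n = -15824 - -41653 = -15824 + 41653 = 25829$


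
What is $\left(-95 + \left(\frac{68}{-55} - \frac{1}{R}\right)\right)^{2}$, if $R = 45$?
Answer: $\frac{2270331904}{245025} \approx 9265.7$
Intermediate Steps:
$\left(-95 + \left(\frac{68}{-55} - \frac{1}{R}\right)\right)^{2} = \left(-95 + \left(\frac{68}{-55} - \frac{1}{45}\right)\right)^{2} = \left(-95 + \left(68 \left(- \frac{1}{55}\right) - \frac{1}{45}\right)\right)^{2} = \left(-95 - \frac{623}{495}\right)^{2} = \left(- \frac{47648}{495}\right)^{2} = \frac{2270331904}{245025}$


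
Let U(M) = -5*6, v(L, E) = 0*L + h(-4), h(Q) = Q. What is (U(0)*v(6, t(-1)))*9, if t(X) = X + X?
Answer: 1080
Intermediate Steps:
t(X) = 2*X
v(L, E) = -4 (v(L, E) = 0*L - 4 = 0 - 4 = -4)
U(M) = -30
(U(0)*v(6, t(-1)))*9 = -30*(-4)*9 = 120*9 = 1080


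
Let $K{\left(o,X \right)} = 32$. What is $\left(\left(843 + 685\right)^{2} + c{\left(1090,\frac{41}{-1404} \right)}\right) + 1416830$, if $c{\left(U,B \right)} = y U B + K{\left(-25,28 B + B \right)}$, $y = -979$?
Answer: $\frac{2655531247}{702} \approx 3.7828 \cdot 10^{6}$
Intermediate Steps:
$c{\left(U,B \right)} = 32 - 979 B U$ ($c{\left(U,B \right)} = - 979 U B + 32 = - 979 B U + 32 = 32 - 979 B U$)
$\left(\left(843 + 685\right)^{2} + c{\left(1090,\frac{41}{-1404} \right)}\right) + 1416830 = \left(\left(843 + 685\right)^{2} - \left(-32 + 979 \frac{41}{-1404} \cdot 1090\right)\right) + 1416830 = \left(1528^{2} - \left(-32 + 979 \cdot 41 \left(- \frac{1}{1404}\right) 1090\right)\right) + 1416830 = \left(2334784 - \left(-32 - \frac{21875755}{702}\right)\right) + 1416830 = \left(2334784 + \left(32 + \frac{21875755}{702}\right)\right) + 1416830 = \left(2334784 + \frac{21898219}{702}\right) + 1416830 = \frac{1660916587}{702} + 1416830 = \frac{2655531247}{702}$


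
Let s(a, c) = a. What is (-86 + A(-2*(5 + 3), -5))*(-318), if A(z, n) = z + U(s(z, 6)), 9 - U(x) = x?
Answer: 24486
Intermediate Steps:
U(x) = 9 - x
A(z, n) = 9 (A(z, n) = z + (9 - z) = 9)
(-86 + A(-2*(5 + 3), -5))*(-318) = (-86 + 9)*(-318) = -77*(-318) = 24486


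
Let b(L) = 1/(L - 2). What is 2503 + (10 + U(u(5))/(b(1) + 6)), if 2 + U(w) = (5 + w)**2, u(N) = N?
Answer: 12663/5 ≈ 2532.6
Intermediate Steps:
b(L) = 1/(-2 + L)
U(w) = -2 + (5 + w)**2
2503 + (10 + U(u(5))/(b(1) + 6)) = 2503 + (10 + (-2 + (5 + 5)**2)/(1/(-2 + 1) + 6)) = 2503 + (10 + (-2 + 10**2)/(1/(-1) + 6)) = 2503 + (10 + (-2 + 100)/(-1 + 6)) = 2503 + (10 + 98/5) = 2503 + 148/5 = 12663/5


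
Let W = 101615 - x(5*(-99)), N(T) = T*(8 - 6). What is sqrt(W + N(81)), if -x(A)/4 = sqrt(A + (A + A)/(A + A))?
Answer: sqrt(101777 + 4*I*sqrt(494)) ≈ 319.02 + 0.139*I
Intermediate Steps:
N(T) = 2*T (N(T) = T*2 = 2*T)
x(A) = -4*sqrt(1 + A) (x(A) = -4*sqrt(A + (A + A)/(A + A)) = -4*sqrt(A + (2*A)/((2*A))) = -4*sqrt(A + (2*A)*(1/(2*A))) = -4*sqrt(A + 1) = -4*sqrt(1 + A))
W = 101615 + 4*I*sqrt(494) (W = 101615 - (-4)*sqrt(1 + 5*(-99)) = 101615 - (-4)*sqrt(1 - 495) = 101615 - (-4)*sqrt(-494) = 101615 - (-4)*I*sqrt(494) = 101615 + 4*I*sqrt(494) ≈ 1.0162e+5 + 88.904*I)
sqrt(W + N(81)) = sqrt((101615 + 4*I*sqrt(494)) + 2*81) = sqrt((101615 + 4*I*sqrt(494)) + 162) = sqrt(101777 + 4*I*sqrt(494))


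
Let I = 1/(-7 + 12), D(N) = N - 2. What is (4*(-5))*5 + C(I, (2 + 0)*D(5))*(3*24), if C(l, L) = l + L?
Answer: 1732/5 ≈ 346.40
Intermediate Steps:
D(N) = -2 + N
I = 1/5 ≈ 0.20000
C(l, L) = L + l
(4*(-5))*5 + C(I, (2 + 0)*D(5))*(3*24) = (4*(-5))*5 + ((2 + 0)*(-2 + 5) + 1/5)*(3*24) = -20*5 + (2*3 + 1/5)*72 = -100 + (6 + 1/5)*72 = -100 + (31/5)*72 = -100 + 2232/5 = 1732/5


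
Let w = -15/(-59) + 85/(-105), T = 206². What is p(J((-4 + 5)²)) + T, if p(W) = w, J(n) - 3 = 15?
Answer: 52577516/1239 ≈ 42435.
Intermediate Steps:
J(n) = 18 (J(n) = 3 + 15 = 18)
T = 42436
w = -688/1239 (w = -15*(-1/59) + 85*(-1/105) = 15/59 - 17/21 = -688/1239 ≈ -0.55529)
p(W) = -688/1239
p(J((-4 + 5)²)) + T = -688/1239 + 42436 = 52577516/1239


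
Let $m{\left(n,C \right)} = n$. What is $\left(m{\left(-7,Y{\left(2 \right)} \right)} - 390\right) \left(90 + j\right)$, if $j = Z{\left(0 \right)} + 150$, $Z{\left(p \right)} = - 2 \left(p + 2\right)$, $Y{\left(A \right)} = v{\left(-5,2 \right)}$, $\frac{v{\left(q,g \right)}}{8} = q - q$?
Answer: $-93692$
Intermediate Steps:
$v{\left(q,g \right)} = 0$ ($v{\left(q,g \right)} = 8 \left(q - q\right) = 8 \cdot 0 = 0$)
$Y{\left(A \right)} = 0$
$Z{\left(p \right)} = -4 - 2 p$ ($Z{\left(p \right)} = - 2 \left(2 + p\right) = -4 - 2 p$)
$j = 146$ ($j = \left(-4 - 0\right) + 150 = \left(-4 + 0\right) + 150 = -4 + 150 = 146$)
$\left(m{\left(-7,Y{\left(2 \right)} \right)} - 390\right) \left(90 + j\right) = \left(-7 - 390\right) \left(90 + 146\right) = \left(-397\right) 236 = -93692$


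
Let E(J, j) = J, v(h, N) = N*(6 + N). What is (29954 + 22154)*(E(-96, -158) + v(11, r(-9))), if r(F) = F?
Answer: -3595452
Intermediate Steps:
(29954 + 22154)*(E(-96, -158) + v(11, r(-9))) = (29954 + 22154)*(-96 - 9*(6 - 9)) = 52108*(-96 - 9*(-3)) = 52108*(-96 + 27) = 52108*(-69) = -3595452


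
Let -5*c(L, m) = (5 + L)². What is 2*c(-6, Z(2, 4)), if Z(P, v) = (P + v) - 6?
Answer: -⅖ ≈ -0.40000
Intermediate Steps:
Z(P, v) = -6 + P + v
c(L, m) = -(5 + L)²/5
2*c(-6, Z(2, 4)) = 2*(-(5 - 6)²/5) = 2*(-⅕*(-1)²) = 2*(-⅕*1) = 2*(-⅕) = -⅖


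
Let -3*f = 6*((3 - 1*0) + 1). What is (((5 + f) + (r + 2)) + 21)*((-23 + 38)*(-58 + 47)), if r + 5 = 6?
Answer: -3465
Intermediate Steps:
r = 1 (r = -5 + 6 = 1)
f = -8 (f = -2*((3 - 1*0) + 1) = -2*((3 + 0) + 1) = -2*(3 + 1) = -2*4 = -⅓*24 = -8)
(((5 + f) + (r + 2)) + 21)*((-23 + 38)*(-58 + 47)) = (((5 - 8) + (1 + 2)) + 21)*((-23 + 38)*(-58 + 47)) = ((-3 + 3) + 21)*(15*(-11)) = (0 + 21)*(-165) = 21*(-165) = -3465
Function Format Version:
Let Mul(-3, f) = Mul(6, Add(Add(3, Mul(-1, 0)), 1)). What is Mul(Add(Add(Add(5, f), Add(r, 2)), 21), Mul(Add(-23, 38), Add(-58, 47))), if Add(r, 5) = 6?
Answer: -3465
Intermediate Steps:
r = 1 (r = Add(-5, 6) = 1)
f = -8 (f = Mul(Rational(-1, 3), Mul(6, Add(Add(3, Mul(-1, 0)), 1))) = Mul(Rational(-1, 3), Mul(6, Add(Add(3, 0), 1))) = Mul(Rational(-1, 3), Mul(6, Add(3, 1))) = Mul(Rational(-1, 3), Mul(6, 4)) = Mul(Rational(-1, 3), 24) = -8)
Mul(Add(Add(Add(5, f), Add(r, 2)), 21), Mul(Add(-23, 38), Add(-58, 47))) = Mul(Add(Add(Add(5, -8), Add(1, 2)), 21), Mul(Add(-23, 38), Add(-58, 47))) = Mul(Add(Add(-3, 3), 21), Mul(15, -11)) = Mul(Add(0, 21), -165) = Mul(21, -165) = -3465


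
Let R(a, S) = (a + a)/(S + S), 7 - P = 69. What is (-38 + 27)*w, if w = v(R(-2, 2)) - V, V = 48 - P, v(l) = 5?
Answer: 1155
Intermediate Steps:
P = -62 (P = 7 - 1*69 = 7 - 69 = -62)
R(a, S) = a/S (R(a, S) = (2*a)/((2*S)) = (2*a)*(1/(2*S)) = a/S)
V = 110 (V = 48 - 1*(-62) = 48 + 62 = 110)
w = -105 (w = 5 - 1*110 = 5 - 110 = -105)
(-38 + 27)*w = (-38 + 27)*(-105) = -11*(-105) = 1155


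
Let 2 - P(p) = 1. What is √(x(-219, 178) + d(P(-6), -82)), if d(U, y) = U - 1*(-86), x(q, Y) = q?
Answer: 2*I*√33 ≈ 11.489*I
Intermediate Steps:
P(p) = 1 (P(p) = 2 - 1*1 = 2 - 1 = 1)
d(U, y) = 86 + U (d(U, y) = U + 86 = 86 + U)
√(x(-219, 178) + d(P(-6), -82)) = √(-219 + (86 + 1)) = √(-219 + 87) = √(-132) = 2*I*√33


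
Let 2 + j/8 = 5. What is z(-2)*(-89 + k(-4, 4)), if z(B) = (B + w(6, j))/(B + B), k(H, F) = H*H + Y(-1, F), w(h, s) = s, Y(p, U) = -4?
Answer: 847/2 ≈ 423.50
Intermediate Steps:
j = 24 (j = -16 + 8*5 = -16 + 40 = 24)
k(H, F) = -4 + H² (k(H, F) = H*H - 4 = H² - 4 = -4 + H²)
z(B) = (24 + B)/(2*B) (z(B) = (B + 24)/(B + B) = (24 + B)/((2*B)) = (24 + B)*(1/(2*B)) = (24 + B)/(2*B))
z(-2)*(-89 + k(-4, 4)) = ((½)*(24 - 2)/(-2))*(-89 + (-4 + (-4)²)) = ((½)*(-½)*22)*(-89 + (-4 + 16)) = -11*(-89 + 12)/2 = -11/2*(-77) = 847/2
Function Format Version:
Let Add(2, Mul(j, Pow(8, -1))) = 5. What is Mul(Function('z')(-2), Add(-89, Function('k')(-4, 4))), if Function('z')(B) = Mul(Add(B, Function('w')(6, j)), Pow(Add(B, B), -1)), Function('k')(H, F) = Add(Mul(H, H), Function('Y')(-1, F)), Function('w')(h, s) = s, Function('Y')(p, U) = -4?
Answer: Rational(847, 2) ≈ 423.50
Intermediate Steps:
j = 24 (j = Add(-16, Mul(8, 5)) = Add(-16, 40) = 24)
Function('k')(H, F) = Add(-4, Pow(H, 2)) (Function('k')(H, F) = Add(Mul(H, H), -4) = Add(Pow(H, 2), -4) = Add(-4, Pow(H, 2)))
Function('z')(B) = Mul(Rational(1, 2), Pow(B, -1), Add(24, B)) (Function('z')(B) = Mul(Add(B, 24), Pow(Add(B, B), -1)) = Mul(Add(24, B), Pow(Mul(2, B), -1)) = Mul(Add(24, B), Mul(Rational(1, 2), Pow(B, -1))) = Mul(Rational(1, 2), Pow(B, -1), Add(24, B)))
Mul(Function('z')(-2), Add(-89, Function('k')(-4, 4))) = Mul(Mul(Rational(1, 2), Pow(-2, -1), Add(24, -2)), Add(-89, Add(-4, Pow(-4, 2)))) = Mul(Mul(Rational(1, 2), Rational(-1, 2), 22), Add(-89, Add(-4, 16))) = Mul(Rational(-11, 2), Add(-89, 12)) = Mul(Rational(-11, 2), -77) = Rational(847, 2)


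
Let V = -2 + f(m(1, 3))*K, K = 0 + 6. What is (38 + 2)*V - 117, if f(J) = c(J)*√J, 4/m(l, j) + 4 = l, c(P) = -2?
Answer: -197 - 320*I*√3 ≈ -197.0 - 554.26*I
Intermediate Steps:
m(l, j) = 4/(-4 + l)
f(J) = -2*√J
K = 6
V = -2 - 8*I*√3 (V = -2 - 2*2*(I*√3/3)*6 = -2 - 2*2*I*√3/3*6 = -2 - 4*I*√3/3*6 = -2 - 8*I*√3 ≈ -2.0 - 13.856*I)
(38 + 2)*V - 117 = (38 + 2)*(-2 - 8*I*√3) - 117 = 40*(-2 - 8*I*√3) - 117 = (-80 - 320*I*√3) - 117 = -197 - 320*I*√3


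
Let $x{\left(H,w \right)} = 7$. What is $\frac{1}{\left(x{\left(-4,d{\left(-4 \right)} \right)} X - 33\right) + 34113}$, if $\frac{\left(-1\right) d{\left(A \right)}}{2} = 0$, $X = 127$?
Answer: $\frac{1}{34969} \approx 2.8597 \cdot 10^{-5}$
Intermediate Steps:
$d{\left(A \right)} = 0$ ($d{\left(A \right)} = \left(-2\right) 0 = 0$)
$\frac{1}{\left(x{\left(-4,d{\left(-4 \right)} \right)} X - 33\right) + 34113} = \frac{1}{\left(7 \cdot 127 - 33\right) + 34113} = \frac{1}{\left(889 - 33\right) + 34113} = \frac{1}{856 + 34113} = \frac{1}{34969}$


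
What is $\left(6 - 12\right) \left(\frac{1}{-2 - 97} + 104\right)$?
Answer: $- \frac{20590}{33} \approx -623.94$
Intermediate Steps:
$\left(6 - 12\right) \left(\frac{1}{-2 - 97} + 104\right) = \left(6 - 12\right) \left(\frac{1}{-99} + 104\right) = - 6 \left(- \frac{1}{99} + 104\right) = \left(-6\right) \frac{10295}{99} = - \frac{20590}{33}$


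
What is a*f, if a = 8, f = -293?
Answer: -2344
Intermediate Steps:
a*f = 8*(-293) = -2344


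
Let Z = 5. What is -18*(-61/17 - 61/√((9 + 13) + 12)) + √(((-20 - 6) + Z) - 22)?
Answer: 1098/17 + 549*√34/17 + I*√43 ≈ 252.89 + 6.5574*I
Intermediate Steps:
-18*(-61/17 - 61/√((9 + 13) + 12)) + √(((-20 - 6) + Z) - 22) = -18*(-61/17 - 61/√((9 + 13) + 12)) + √(((-20 - 6) + 5) - 22) = -18*(-61*1/17 - 61/√(22 + 12)) + √((-26 + 5) - 22) = -18*(-61/17 - 61*√34/34) + √(-21 - 22) = -18*(-61/17 - 61*√34/34) + √(-43) = -18*(-61/17 - 61*√34/34) + I*√43 = (1098/17 + 549*√34/17) + I*√43 = 1098/17 + 549*√34/17 + I*√43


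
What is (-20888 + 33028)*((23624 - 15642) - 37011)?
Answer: -352412060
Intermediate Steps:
(-20888 + 33028)*((23624 - 15642) - 37011) = 12140*(7982 - 37011) = 12140*(-29029) = -352412060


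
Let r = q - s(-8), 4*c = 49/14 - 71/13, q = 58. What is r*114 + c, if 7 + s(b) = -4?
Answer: 818013/104 ≈ 7865.5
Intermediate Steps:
s(b) = -11 (s(b) = -7 - 4 = -11)
c = -51/104 (c = (49/14 - 71/13)/4 = (49*(1/14) - 71*1/13)/4 = (7/2 - 71/13)/4 = (¼)*(-51/26) = -51/104 ≈ -0.49038)
r = 69 (r = 58 - 1*(-11) = 58 + 11 = 69)
r*114 + c = 69*114 - 51/104 = 7866 - 51/104 = 818013/104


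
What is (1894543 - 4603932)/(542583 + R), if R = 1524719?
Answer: -2709389/2067302 ≈ -1.3106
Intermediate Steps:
(1894543 - 4603932)/(542583 + R) = (1894543 - 4603932)/(542583 + 1524719) = -2709389/2067302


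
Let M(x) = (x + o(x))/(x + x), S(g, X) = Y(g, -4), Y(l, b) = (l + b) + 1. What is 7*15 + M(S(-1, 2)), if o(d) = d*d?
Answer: 207/2 ≈ 103.50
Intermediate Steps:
o(d) = d²
Y(l, b) = 1 + b + l (Y(l, b) = (b + l) + 1 = 1 + b + l)
S(g, X) = -3 + g (S(g, X) = 1 - 4 + g = -3 + g)
M(x) = (x + x²)/(2*x) (M(x) = (x + x²)/(x + x) = (x + x²)/((2*x)) = (x + x²)*(1/(2*x)) = (x + x²)/(2*x))
7*15 + M(S(-1, 2)) = 7*15 + (½ + (-3 - 1)/2) = 105 + (½ + (½)*(-4)) = 105 + (½ - 2) = 105 - 3/2 = 207/2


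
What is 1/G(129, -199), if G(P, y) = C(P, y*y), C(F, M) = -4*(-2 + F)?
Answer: -1/508 ≈ -0.0019685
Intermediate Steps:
C(F, M) = 8 - 4*F
G(P, y) = 8 - 4*P
1/G(129, -199) = 1/(8 - 4*129) = 1/(8 - 516) = 1/(-508) = -1/508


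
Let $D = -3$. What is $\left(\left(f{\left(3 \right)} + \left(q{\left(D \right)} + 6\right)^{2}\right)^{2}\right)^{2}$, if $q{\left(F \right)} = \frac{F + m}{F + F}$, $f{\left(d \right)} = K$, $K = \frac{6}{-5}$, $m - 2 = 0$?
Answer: $\frac{1931043584336881}{1049760000} \approx 1.8395 \cdot 10^{6}$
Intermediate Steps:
$m = 2$ ($m = 2 + 0 = 2$)
$K = - \frac{6}{5}$ ($K = 6 \left(- \frac{1}{5}\right) = - \frac{6}{5} \approx -1.2$)
$f{\left(d \right)} = - \frac{6}{5}$
$q{\left(F \right)} = \frac{2 + F}{2 F}$ ($q{\left(F \right)} = \frac{F + 2}{F + F} = \frac{2 + F}{2 F}$)
$\left(\left(f{\left(3 \right)} + \left(q{\left(D \right)} + 6\right)^{2}\right)^{2}\right)^{2} = \left(\left(- \frac{6}{5} + \left(\frac{2 - 3}{2 \left(-3\right)} + 6\right)^{2}\right)^{2}\right)^{2} = \left(\left(- \frac{6}{5} + \left(\frac{1}{2} \left(- \frac{1}{3}\right) \left(-1\right) + 6\right)^{2}\right)^{2}\right)^{2} = \left(\left(- \frac{6}{5} + \left(\frac{1}{6} + 6\right)^{2}\right)^{2}\right)^{2} = \left(\left(- \frac{6}{5} + \left(\frac{37}{6}\right)^{2}\right)^{2}\right)^{2} = \left(\left(- \frac{6}{5} + \frac{1369}{36}\right)^{2}\right)^{2} = \left(\left(\frac{6629}{180}\right)^{2}\right)^{2} = \left(\frac{43943641}{32400}\right)^{2} = \frac{1931043584336881}{1049760000}$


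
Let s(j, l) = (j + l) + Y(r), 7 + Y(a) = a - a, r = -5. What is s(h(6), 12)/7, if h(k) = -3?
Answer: 2/7 ≈ 0.28571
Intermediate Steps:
Y(a) = -7 (Y(a) = -7 + (a - a) = -7 + 0 = -7)
s(j, l) = -7 + j + l (s(j, l) = (j + l) - 7 = -7 + j + l)
s(h(6), 12)/7 = (-7 - 3 + 12)/7 = 2*(⅐) = 2/7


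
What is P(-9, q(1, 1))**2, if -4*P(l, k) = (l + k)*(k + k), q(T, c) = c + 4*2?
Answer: 0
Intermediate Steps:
q(T, c) = 8 + c (q(T, c) = c + 8 = 8 + c)
P(l, k) = -k*(k + l)/2 (P(l, k) = -(l + k)*(k + k)/4 = -(k + l)*2*k/4 = -k*(k + l)/2)
P(-9, q(1, 1))**2 = (-(8 + 1)*((8 + 1) - 9)/2)**2 = (-1/2*9*(9 - 9))**2 = (-1/2*9*0)**2 = 0**2 = 0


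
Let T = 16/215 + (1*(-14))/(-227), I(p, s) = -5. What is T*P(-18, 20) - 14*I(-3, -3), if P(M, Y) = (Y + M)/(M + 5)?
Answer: 44399266/634465 ≈ 69.979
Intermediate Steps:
P(M, Y) = (M + Y)/(5 + M)
T = 6642/48805 (T = 16*(1/215) - 14*(-1/227) = 16/215 + 14/227 = 6642/48805 ≈ 0.13609)
T*P(-18, 20) - 14*I(-3, -3) = 6642*((-18 + 20)/(5 - 18))/48805 - 14*(-5) = 6642*(2/(-13))/48805 + 70 = 6642*(-1/13*2)/48805 + 70 = (6642/48805)*(-2/13) + 70 = -13284/634465 + 70 = 44399266/634465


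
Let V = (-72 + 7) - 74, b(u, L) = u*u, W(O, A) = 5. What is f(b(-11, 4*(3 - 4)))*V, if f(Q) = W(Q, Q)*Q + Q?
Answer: -100914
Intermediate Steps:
b(u, L) = u**2
f(Q) = 6*Q (f(Q) = 5*Q + Q = 6*Q)
V = -139 (V = -65 - 74 = -139)
f(b(-11, 4*(3 - 4)))*V = (6*(-11)**2)*(-139) = (6*121)*(-139) = 726*(-139) = -100914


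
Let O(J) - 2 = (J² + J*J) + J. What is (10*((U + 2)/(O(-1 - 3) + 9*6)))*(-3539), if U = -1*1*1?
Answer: -17695/42 ≈ -421.31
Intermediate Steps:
U = -1 (U = -1*1 = -1)
O(J) = 2 + J + 2*J² (O(J) = 2 + ((J² + J*J) + J) = 2 + ((J² + J²) + J) = 2 + (2*J² + J) = 2 + (J + 2*J²) = 2 + J + 2*J²)
(10*((U + 2)/(O(-1 - 3) + 9*6)))*(-3539) = (10*((-1 + 2)/((2 + (-1 - 3) + 2*(-1 - 3)²) + 9*6)))*(-3539) = (10*(1/((2 - 4 + 2*(-4)²) + 54)))*(-3539) = (10*(1/((2 - 4 + 2*16) + 54)))*(-3539) = (10*(1/((2 - 4 + 32) + 54)))*(-3539) = (10*(1/(30 + 54)))*(-3539) = (10*(1/84))*(-3539) = (5/42)*(-3539) = -17695/42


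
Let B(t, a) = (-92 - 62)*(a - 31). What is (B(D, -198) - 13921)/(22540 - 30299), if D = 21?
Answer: -21345/7759 ≈ -2.7510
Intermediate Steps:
B(t, a) = 4774 - 154*a (B(t, a) = -154*(-31 + a) = 4774 - 154*a)
(B(D, -198) - 13921)/(22540 - 30299) = ((4774 - 154*(-198)) - 13921)/(22540 - 30299) = ((4774 + 30492) - 13921)/(-7759) = (35266 - 13921)*(-1/7759) = 21345*(-1/7759) = -21345/7759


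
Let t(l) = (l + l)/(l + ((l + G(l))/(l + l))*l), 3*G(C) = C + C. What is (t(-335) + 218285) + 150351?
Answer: 4055008/11 ≈ 3.6864e+5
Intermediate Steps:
G(C) = 2*C/3 (G(C) = (C + C)/3 = (2*C)/3 = 2*C/3)
t(l) = 12/11 (t(l) = (l + l)/(l + ((l + 2*l/3)/(l + l))*l) = (2*l)/(l + ((5*l/3)/((2*l)))*l) = (2*l)/(l + ((5*l/3)*(1/(2*l)))*l) = (2*l)/(l + 5*l/6) = (2*l)/((11*l/6)) = (2*l)*(6/(11*l)) = 12/11)
(t(-335) + 218285) + 150351 = (12/11 + 218285) + 150351 = 2401147/11 + 150351 = 4055008/11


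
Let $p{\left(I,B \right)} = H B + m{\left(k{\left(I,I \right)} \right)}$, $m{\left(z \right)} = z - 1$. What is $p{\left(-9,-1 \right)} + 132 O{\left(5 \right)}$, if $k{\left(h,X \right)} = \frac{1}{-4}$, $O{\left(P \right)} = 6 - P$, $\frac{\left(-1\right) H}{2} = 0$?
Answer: $\frac{523}{4} \approx 130.75$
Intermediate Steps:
$H = 0$ ($H = \left(-2\right) 0 = 0$)
$k{\left(h,X \right)} = - \frac{1}{4}$
$m{\left(z \right)} = -1 + z$ ($m{\left(z \right)} = z - 1 = -1 + z$)
$p{\left(I,B \right)} = - \frac{5}{4}$ ($p{\left(I,B \right)} = 0 B - \frac{5}{4} = 0 - \frac{5}{4} = - \frac{5}{4}$)
$p{\left(-9,-1 \right)} + 132 O{\left(5 \right)} = - \frac{5}{4} + 132 \left(6 - 5\right) = - \frac{5}{4} + 132 \cdot 1 = - \frac{5}{4} + 132 = \frac{523}{4}$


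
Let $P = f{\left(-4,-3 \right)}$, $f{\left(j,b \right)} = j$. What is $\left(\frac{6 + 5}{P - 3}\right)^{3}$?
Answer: $- \frac{1331}{343} \approx -3.8805$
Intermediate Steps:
$P = -4$
$\left(\frac{6 + 5}{P - 3}\right)^{3} = \left(\frac{6 + 5}{-4 - 3}\right)^{3} = \left(\frac{11}{-7}\right)^{3} = \left(11 \left(- \frac{1}{7}\right)\right)^{3} = \left(- \frac{11}{7}\right)^{3} = - \frac{1331}{343}$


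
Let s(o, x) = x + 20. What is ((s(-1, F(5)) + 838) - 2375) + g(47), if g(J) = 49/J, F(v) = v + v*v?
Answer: -69840/47 ≈ -1486.0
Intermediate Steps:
F(v) = v + v²
s(o, x) = 20 + x
((s(-1, F(5)) + 838) - 2375) + g(47) = (((20 + 5*(1 + 5)) + 838) - 2375) + 49/47 = (((20 + 5*6) + 838) - 2375) + 49*(1/47) = (((20 + 30) + 838) - 2375) + 49/47 = ((50 + 838) - 2375) + 49/47 = (888 - 2375) + 49/47 = -1487 + 49/47 = -69840/47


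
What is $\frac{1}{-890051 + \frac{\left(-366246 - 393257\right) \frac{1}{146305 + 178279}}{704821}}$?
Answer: $- \frac{228773619464}{203620188778312167} \approx -1.1235 \cdot 10^{-6}$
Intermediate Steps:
$\frac{1}{-890051 + \frac{\left(-366246 - 393257\right) \frac{1}{146305 + 178279}}{704821}} = \frac{1}{-890051 + - \frac{759503}{324584} \cdot \frac{1}{704821}} = \frac{1}{-890051 + \left(-759503\right) \frac{1}{324584} \cdot \frac{1}{704821}} = \frac{1}{-890051 - \frac{759503}{228773619464}} = \frac{1}{- \frac{203620188778312167}{228773619464}} = - \frac{228773619464}{203620188778312167}$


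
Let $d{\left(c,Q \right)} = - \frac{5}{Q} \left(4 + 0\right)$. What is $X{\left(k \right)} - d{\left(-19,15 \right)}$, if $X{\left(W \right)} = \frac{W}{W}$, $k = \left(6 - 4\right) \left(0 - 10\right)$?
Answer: $\frac{7}{3} \approx 2.3333$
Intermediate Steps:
$k = -20$ ($k = 2 \left(-10\right) = -20$)
$X{\left(W \right)} = 1$
$d{\left(c,Q \right)} = - \frac{20}{Q}$ ($d{\left(c,Q \right)} = - \frac{5}{Q} 4 = - \frac{20}{Q}$)
$X{\left(k \right)} - d{\left(-19,15 \right)} = 1 - - \frac{20}{15} = 1 - \left(-20\right) \frac{1}{15} = 1 - - \frac{4}{3} = 1 + \frac{4}{3} = \frac{7}{3}$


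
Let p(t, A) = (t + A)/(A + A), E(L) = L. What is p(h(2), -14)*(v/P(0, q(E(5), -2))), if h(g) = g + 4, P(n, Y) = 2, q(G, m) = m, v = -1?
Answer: -⅐ ≈ -0.14286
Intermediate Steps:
h(g) = 4 + g
p(t, A) = (A + t)/(2*A) (p(t, A) = (A + t)/((2*A)) = (A + t)*(1/(2*A)) = (A + t)/(2*A))
p(h(2), -14)*(v/P(0, q(E(5), -2))) = ((½)*(-14 + (4 + 2))/(-14))*(-1/2) = ((½)*(-1/14)*(-14 + 6))*(-1*½) = ((½)*(-1/14)*(-8))*(-½) = (2/7)*(-½) = -⅐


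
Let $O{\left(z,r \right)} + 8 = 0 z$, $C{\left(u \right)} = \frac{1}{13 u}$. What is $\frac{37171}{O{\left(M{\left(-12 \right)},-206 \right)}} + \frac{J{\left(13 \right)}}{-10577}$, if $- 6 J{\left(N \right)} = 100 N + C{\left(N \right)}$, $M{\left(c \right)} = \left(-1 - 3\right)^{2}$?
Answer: $- \frac{199330058365}{42900312} \approx -4646.4$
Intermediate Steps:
$C{\left(u \right)} = \frac{1}{13 u}$
$M{\left(c \right)} = 16$ ($M{\left(c \right)} = \left(-4\right)^{2} = 16$)
$O{\left(z,r \right)} = -8$ ($O{\left(z,r \right)} = -8 + 0 z = -8 + 0 = -8$)
$J{\left(N \right)} = - \frac{50 N}{3} - \frac{1}{78 N}$ ($J{\left(N \right)} = - \frac{100 N + \frac{1}{13 N}}{6} = - \frac{50 N}{3} - \frac{1}{78 N}$)
$\frac{37171}{O{\left(M{\left(-12 \right)},-206 \right)}} + \frac{J{\left(13 \right)}}{-10577} = \frac{37171}{-8} + \frac{\frac{1}{78} \cdot \frac{1}{13} \left(-1 - 1300 \cdot 13^{2}\right)}{-10577} = 37171 \left(- \frac{1}{8}\right) + \frac{1}{78} \cdot \frac{1}{13} \left(-1 - 219700\right) \left(- \frac{1}{10577}\right) = - \frac{37171}{8} + \frac{1}{78} \cdot \frac{1}{13} \left(-1 - 219700\right) \left(- \frac{1}{10577}\right) = - \frac{37171}{8} + \frac{1}{78} \cdot \frac{1}{13} \left(-219701\right) \left(- \frac{1}{10577}\right) = - \frac{37171}{8} - - \frac{219701}{10725078} = - \frac{37171}{8} + \frac{219701}{10725078} = - \frac{199330058365}{42900312}$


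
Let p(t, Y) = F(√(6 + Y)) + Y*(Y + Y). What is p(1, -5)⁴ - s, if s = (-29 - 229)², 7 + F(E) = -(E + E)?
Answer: 2759197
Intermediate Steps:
F(E) = -7 - 2*E (F(E) = -7 - (E + E) = -7 - 2*E)
s = 66564 (s = (-258)² = 66564)
p(t, Y) = -7 - 2*√(6 + Y) + 2*Y² (p(t, Y) = (-7 - 2*√(6 + Y)) + Y*(Y + Y) = (-7 - 2*√(6 + Y)) + Y*(2*Y) = (-7 - 2*√(6 + Y)) + 2*Y² = -7 - 2*√(6 + Y) + 2*Y²)
p(1, -5)⁴ - s = (-7 - 2*√(6 - 5) + 2*(-5)²)⁴ - 1*66564 = (-7 - 2*√1 + 2*25)⁴ - 66564 = (-7 - 2*1 + 50)⁴ - 66564 = (-7 - 2 + 50)⁴ - 66564 = 41⁴ - 66564 = 2825761 - 66564 = 2759197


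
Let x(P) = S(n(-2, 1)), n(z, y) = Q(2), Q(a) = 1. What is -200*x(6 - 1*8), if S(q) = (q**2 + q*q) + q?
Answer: -600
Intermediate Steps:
n(z, y) = 1
S(q) = q + 2*q**2 (S(q) = (q**2 + q**2) + q = 2*q**2 + q = q + 2*q**2)
x(P) = 3 (x(P) = 1*(1 + 2*1) = 1*(1 + 2) = 1*3 = 3)
-200*x(6 - 1*8) = -200*3 = -600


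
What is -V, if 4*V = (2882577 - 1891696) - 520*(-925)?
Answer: -1471881/4 ≈ -3.6797e+5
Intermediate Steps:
V = 1471881/4 (V = ((2882577 - 1891696) - 520*(-925))/4 = (990881 + 481000)/4 = (1/4)*1471881 = 1471881/4 ≈ 3.6797e+5)
-V = -1*1471881/4 = -1471881/4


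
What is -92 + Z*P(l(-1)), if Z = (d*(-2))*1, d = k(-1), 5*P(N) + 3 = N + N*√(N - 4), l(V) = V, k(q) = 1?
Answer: -452/5 + 2*I*√5/5 ≈ -90.4 + 0.89443*I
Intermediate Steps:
P(N) = -⅗ + N/5 + N*√(-4 + N)/5 (P(N) = -⅗ + (N + N*√(N - 4))/5 = -⅗ + (N + N*√(-4 + N))/5 = -⅗ + (N/5 + N*√(-4 + N)/5) = -⅗ + N/5 + N*√(-4 + N)/5)
d = 1
Z = -2 (Z = (1*(-2))*1 = -2*1 = -2)
-92 + Z*P(l(-1)) = -92 - 2*(-⅗ + (⅕)*(-1) + (⅕)*(-1)*√(-4 - 1)) = -92 - 2*(-⅗ - ⅕ + (⅕)*(-1)*√(-5)) = -92 - 2*(-⅗ - ⅕ + (⅕)*(-1)*(I*√5)) = -92 - 2*(-⅗ - ⅕ - I*√5/5) = -92 - 2*(-⅘ - I*√5/5) = -92 + (8/5 + 2*I*√5/5) = -452/5 + 2*I*√5/5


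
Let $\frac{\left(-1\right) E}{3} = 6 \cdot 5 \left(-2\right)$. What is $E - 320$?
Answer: $-140$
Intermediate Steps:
$E = 180$ ($E = - 3 \cdot 6 \cdot 5 \left(-2\right) = - 3 \cdot 30 \left(-2\right) = \left(-3\right) \left(-60\right) = 180$)
$E - 320 = 180 - 320 = -140$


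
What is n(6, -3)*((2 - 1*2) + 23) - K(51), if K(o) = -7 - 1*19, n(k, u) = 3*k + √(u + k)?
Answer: 440 + 23*√3 ≈ 479.84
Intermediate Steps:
n(k, u) = √(k + u) + 3*k (n(k, u) = 3*k + √(k + u) = √(k + u) + 3*k)
K(o) = -26 (K(o) = -7 - 19 = -26)
n(6, -3)*((2 - 1*2) + 23) - K(51) = (√(6 - 3) + 3*6)*((2 - 1*2) + 23) - 1*(-26) = (√3 + 18)*((2 - 2) + 23) + 26 = (18 + √3)*(0 + 23) + 26 = (18 + √3)*23 + 26 = (414 + 23*√3) + 26 = 440 + 23*√3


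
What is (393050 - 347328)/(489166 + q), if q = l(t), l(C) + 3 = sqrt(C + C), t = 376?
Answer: 22365510686/239280439817 - 182888*sqrt(47)/239280439817 ≈ 0.093465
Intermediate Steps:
l(C) = -3 + sqrt(2)*sqrt(C) (l(C) = -3 + sqrt(C + C) = -3 + sqrt(2*C) = -3 + sqrt(2)*sqrt(C))
q = -3 + 4*sqrt(47) (q = -3 + sqrt(2)*sqrt(376) = -3 + sqrt(2)*(2*sqrt(94)) = -3 + 4*sqrt(47) ≈ 24.423)
(393050 - 347328)/(489166 + q) = (393050 - 347328)/(489166 + (-3 + 4*sqrt(47))) = 45722/(489163 + 4*sqrt(47))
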